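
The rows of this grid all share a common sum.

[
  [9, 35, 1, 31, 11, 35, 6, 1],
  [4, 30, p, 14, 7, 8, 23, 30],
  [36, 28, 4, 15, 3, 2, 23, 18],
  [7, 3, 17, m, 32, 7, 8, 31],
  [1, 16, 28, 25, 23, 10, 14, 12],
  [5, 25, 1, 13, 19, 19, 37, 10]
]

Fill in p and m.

p = 13, m = 24

Row 1 sums to 129 and so does row 6; that's the common total.
In row 2 the known cells total 116, leaving 129 − 116 = 13.
In row 4 the known cells total 105, leaving 129 − 105 = 24.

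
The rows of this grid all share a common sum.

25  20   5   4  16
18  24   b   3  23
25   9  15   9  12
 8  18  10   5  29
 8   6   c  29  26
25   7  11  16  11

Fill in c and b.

Row 1 sums to 70 and so does row 4; that's the common total.
In row 5 the known cells total 69, leaving 70 − 69 = 1.
In row 2 the known cells total 68, leaving 70 − 68 = 2.

c = 1, b = 2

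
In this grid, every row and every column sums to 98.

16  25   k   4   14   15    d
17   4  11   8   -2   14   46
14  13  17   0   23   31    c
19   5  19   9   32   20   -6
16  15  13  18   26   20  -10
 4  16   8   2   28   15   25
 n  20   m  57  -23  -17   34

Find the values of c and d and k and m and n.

The known cells in row 3 total 98, leaving 98 − 98 = 0 for the blank.
The known cells in column 7 total 89, leaving 98 − 89 = 9 for the blank.
The known cells in row 1 total 83, leaving 98 − 83 = 15 for the blank.
The known cells in column 3 total 83, leaving 98 − 83 = 15 for the blank.
The known cells in row 7 total 86, leaving 98 − 86 = 12 for the blank.

c = 0, d = 9, k = 15, m = 15, n = 12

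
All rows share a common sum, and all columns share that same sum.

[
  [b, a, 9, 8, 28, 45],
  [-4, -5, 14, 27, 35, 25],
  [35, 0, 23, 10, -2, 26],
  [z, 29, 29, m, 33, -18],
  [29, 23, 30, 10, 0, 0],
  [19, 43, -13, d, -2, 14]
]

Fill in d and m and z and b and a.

Rows 2 and 3 both sum to 92, so that's the common total.
The known cells in column 2 total 90, leaving 92 − 90 = 2 for the blank.
The known cells in row 1 total 92, leaving 92 − 92 = 0 for the blank.
The known cells in column 1 total 79, leaving 92 − 79 = 13 for the blank.
The known cells in row 4 total 86, leaving 92 − 86 = 6 for the blank.
The known cells in row 6 total 61, leaving 92 − 61 = 31 for the blank.

d = 31, m = 6, z = 13, b = 0, a = 2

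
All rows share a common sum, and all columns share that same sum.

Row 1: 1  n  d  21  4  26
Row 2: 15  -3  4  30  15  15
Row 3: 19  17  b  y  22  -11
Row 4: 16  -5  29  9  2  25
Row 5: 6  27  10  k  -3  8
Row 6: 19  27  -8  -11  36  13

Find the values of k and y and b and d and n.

k = 28, y = -1, b = 30, d = 11, n = 13

Rows 2 and 4 both sum to 76, so that's the common total.
Column 2 has -3 + 17 − 5 + 27 + 27 = 63; the blank must be 76 − 63 = 13.
Row 5 has 6 + 27 + 10 − 3 + 8 = 48; the blank must be 76 − 48 = 28.
Column 4 has 21 + 30 + 9 + 28 − 11 = 77; the blank must be 76 − 77 = -1.
Row 1 has 1 + 13 + 21 + 4 + 26 = 65; the blank must be 76 − 65 = 11.
Row 3 has 19 + 17 − 1 + 22 − 11 = 46; the blank must be 76 − 46 = 30.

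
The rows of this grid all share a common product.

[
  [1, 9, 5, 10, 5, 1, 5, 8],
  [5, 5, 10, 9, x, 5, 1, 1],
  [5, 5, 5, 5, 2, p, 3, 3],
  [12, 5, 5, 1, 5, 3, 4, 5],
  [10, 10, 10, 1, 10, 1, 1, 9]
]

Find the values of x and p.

x = 8, p = 8

Rows 4 and 5 each multiply to 90000, so every row has product 90000.
Row 2: 5×5×10×9×5×1×1 = 11250, so the missing entry is 90000 ÷ 11250 = 8.
Row 3: 5×5×5×5×2×3×3 = 11250, so the missing entry is 90000 ÷ 11250 = 8.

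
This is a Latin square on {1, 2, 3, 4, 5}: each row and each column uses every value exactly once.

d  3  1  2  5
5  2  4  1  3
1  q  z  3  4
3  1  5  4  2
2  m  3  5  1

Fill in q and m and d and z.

At (row 1, col 1): row 1 already has {1, 2, 3, 5}, so the value is 4.
At (row 5, col 2): row 5 already has {1, 2, 3, 5}, so the value is 4.
Cell (3,2): column 2 already has {1, 2, 3, 4} → 5.
At (row 3, col 3): row 3 already has {1, 3, 4, 5}, so the value is 2.

q = 5, m = 4, d = 4, z = 2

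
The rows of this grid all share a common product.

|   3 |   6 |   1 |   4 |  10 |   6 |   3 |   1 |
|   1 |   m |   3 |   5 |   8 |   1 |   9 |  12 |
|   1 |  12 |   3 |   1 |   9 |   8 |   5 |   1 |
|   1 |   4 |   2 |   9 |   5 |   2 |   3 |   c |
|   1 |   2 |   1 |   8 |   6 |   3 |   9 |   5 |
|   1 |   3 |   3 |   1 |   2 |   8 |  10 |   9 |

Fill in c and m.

c = 6, m = 1

Rows 1 and 3 each multiply to 12960, so every row has product 12960.
Row 4: 1×4×2×9×5×2×3 = 2160, so the missing entry is 12960 ÷ 2160 = 6.
Row 2: 1×3×5×8×1×9×12 = 12960, so the missing entry is 12960 ÷ 12960 = 1.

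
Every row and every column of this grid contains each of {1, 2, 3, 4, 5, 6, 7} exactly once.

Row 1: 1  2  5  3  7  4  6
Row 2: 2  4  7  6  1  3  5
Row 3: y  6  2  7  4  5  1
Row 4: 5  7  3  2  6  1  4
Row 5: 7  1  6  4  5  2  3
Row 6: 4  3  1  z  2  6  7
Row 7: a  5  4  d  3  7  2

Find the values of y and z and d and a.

Cell (6,4): row 6 already has {1, 2, 3, 4, 6, 7} → 5.
At (row 7, col 4): column 4 already has {2, 3, 4, 5, 6, 7}, so the value is 1.
Cell (3,1): row 3 already has {1, 2, 4, 5, 6, 7} → 3.
At (row 7, col 1): row 7 already has {1, 2, 3, 4, 5, 7}, so the value is 6.

y = 3, z = 5, d = 1, a = 6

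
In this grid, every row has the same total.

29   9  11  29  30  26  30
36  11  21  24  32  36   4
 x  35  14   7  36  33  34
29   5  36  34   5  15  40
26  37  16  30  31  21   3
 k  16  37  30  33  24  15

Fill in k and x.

k = 9, x = 5

Row 4 sums to 164 and so does row 5; that's the common total.
In row 6 the known cells total 155, leaving 164 − 155 = 9.
In row 3 the known cells total 159, leaving 164 − 159 = 5.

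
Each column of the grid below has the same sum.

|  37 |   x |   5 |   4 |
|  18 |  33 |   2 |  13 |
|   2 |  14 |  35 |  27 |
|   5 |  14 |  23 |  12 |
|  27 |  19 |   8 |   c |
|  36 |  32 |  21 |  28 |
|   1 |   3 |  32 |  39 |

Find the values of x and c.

The complete columns each total 126.
Column 2 is missing 126 − 115 = 11 (since 33 + 14 + 14 + 19 + 32 + 3 = 115).
Column 4 is missing 126 − 123 = 3 (since 4 + 13 + 27 + 12 + 28 + 39 = 123).

x = 11, c = 3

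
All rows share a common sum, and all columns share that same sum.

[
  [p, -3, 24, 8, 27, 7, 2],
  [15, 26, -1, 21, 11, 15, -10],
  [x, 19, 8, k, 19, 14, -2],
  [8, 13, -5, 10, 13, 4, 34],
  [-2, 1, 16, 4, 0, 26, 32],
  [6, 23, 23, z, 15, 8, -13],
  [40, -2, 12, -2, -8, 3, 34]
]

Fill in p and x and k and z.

p = 12, x = -2, k = 21, z = 15

Rows 2 and 4 both sum to 77, so that's the common total.
Row 6: 6 + 23 + 23 + 15 + 8 − 13 = 62, so its missing entry is 77 − 62 = 15.
Column 4: 8 + 21 + 10 + 4 + 15 − 2 = 56, so its missing entry is 77 − 56 = 21.
Row 3: 19 + 8 + 21 + 19 + 14 − 2 = 79, so its missing entry is 77 − 79 = -2.
Row 1: -3 + 24 + 8 + 27 + 7 + 2 = 65, so its missing entry is 77 − 65 = 12.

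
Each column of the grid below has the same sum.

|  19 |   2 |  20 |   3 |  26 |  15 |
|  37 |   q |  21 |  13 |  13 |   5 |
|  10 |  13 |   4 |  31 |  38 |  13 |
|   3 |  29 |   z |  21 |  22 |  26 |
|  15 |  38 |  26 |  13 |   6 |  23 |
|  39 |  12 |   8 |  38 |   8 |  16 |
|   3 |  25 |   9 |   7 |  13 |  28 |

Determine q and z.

q = 7, z = 38

The complete columns each total 126.
Column 2 is missing 126 − 119 = 7 (since 2 + 13 + 29 + 38 + 12 + 25 = 119).
Column 3 is missing 126 − 88 = 38 (since 20 + 21 + 4 + 26 + 8 + 9 = 88).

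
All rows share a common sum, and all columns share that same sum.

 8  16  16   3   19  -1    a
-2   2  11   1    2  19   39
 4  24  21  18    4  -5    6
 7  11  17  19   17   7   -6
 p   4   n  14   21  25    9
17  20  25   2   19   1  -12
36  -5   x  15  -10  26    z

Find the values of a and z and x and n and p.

Rows 2 and 3 both sum to 72, so that's the common total.
Column 1: 8 − 2 + 4 + 7 + 17 + 36 = 70, so its missing entry is 72 − 70 = 2.
Row 5: 2 + 4 + 14 + 21 + 25 + 9 = 75, so its missing entry is 72 − 75 = -3.
Column 3: 16 + 11 + 21 + 17 − 3 + 25 = 87, so its missing entry is 72 − 87 = -15.
Row 1: 8 + 16 + 16 + 3 + 19 − 1 = 61, so its missing entry is 72 − 61 = 11.
Row 7: 36 − 5 − 15 + 15 − 10 + 26 = 47, so its missing entry is 72 − 47 = 25.

a = 11, z = 25, x = -15, n = -3, p = 2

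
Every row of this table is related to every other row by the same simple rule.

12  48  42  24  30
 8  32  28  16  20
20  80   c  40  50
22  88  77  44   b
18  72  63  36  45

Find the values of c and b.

Each row is a constant multiple of every other row — this is a multiplication table with the headers hidden.
Row 3 is 80/48 = 5/3 times row 1, so its entry in column 3 is 42 × 5/3 = 70.
Row 4 is 88/48 = 11/6 times row 1, so its entry in column 5 is 30 × 11/6 = 55.

c = 70, b = 55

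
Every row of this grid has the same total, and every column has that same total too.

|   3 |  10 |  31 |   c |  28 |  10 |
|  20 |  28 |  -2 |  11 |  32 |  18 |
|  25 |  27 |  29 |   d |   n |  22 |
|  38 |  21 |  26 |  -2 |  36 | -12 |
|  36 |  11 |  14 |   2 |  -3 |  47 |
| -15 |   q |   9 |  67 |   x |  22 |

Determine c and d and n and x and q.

c = 25, d = 4, n = 0, x = 14, q = 10

Rows 2 and 4 both sum to 107, so that's the common total.
Row 1: 3 + 10 + 31 + 28 + 10 = 82, so its missing entry is 107 − 82 = 25.
Column 2: 10 + 28 + 27 + 21 + 11 = 97, so its missing entry is 107 − 97 = 10.
Row 6: -15 + 10 + 9 + 67 + 22 = 93, so its missing entry is 107 − 93 = 14.
Column 5: 28 + 32 + 36 − 3 + 14 = 107, so its missing entry is 107 − 107 = 0.
Row 3: 25 + 27 + 29 + 0 + 22 = 103, so its missing entry is 107 − 103 = 4.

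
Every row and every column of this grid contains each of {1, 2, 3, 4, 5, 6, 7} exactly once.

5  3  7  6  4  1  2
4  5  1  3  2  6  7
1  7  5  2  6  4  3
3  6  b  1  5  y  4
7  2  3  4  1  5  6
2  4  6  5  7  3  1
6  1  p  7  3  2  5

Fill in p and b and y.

p = 4, b = 2, y = 7

Cell (7,3): row 7 already has {1, 2, 3, 5, 6, 7} → 4.
Cell (4,3): column 3 already has {1, 3, 4, 5, 6, 7} → 2.
Cell (4,6): row 4 already has {1, 2, 3, 4, 5, 6} → 7.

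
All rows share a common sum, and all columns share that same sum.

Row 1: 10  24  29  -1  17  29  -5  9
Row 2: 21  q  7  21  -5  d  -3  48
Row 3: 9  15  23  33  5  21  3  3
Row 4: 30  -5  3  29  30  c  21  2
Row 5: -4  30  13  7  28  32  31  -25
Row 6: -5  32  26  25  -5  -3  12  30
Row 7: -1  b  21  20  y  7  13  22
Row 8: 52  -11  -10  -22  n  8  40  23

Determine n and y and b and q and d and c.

Rows 1 and 3 both sum to 112, so that's the common total.
Row 8 has 52 − 11 − 10 − 22 + 8 + 40 + 23 = 80; the blank must be 112 − 80 = 32.
Column 5 has 17 − 5 + 5 + 30 + 28 − 5 + 32 = 102; the blank must be 112 − 102 = 10.
Row 7 has -1 + 21 + 20 + 10 + 7 + 13 + 22 = 92; the blank must be 112 − 92 = 20.
Column 2 has 24 + 15 − 5 + 30 + 32 + 20 − 11 = 105; the blank must be 112 − 105 = 7.
Row 2 has 21 + 7 + 7 + 21 − 5 − 3 + 48 = 96; the blank must be 112 − 96 = 16.
Row 4 has 30 − 5 + 3 + 29 + 30 + 21 + 2 = 110; the blank must be 112 − 110 = 2.

n = 32, y = 10, b = 20, q = 7, d = 16, c = 2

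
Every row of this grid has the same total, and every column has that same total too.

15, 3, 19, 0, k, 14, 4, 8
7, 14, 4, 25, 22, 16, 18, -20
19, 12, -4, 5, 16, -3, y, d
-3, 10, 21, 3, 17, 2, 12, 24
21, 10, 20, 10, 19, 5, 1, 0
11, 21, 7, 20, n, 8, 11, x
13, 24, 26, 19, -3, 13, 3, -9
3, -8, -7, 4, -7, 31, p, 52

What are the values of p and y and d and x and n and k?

p = 18, y = 19, d = 22, x = 9, n = -1, k = 23

Rows 2 and 4 both sum to 86, so that's the common total.
Row 1 has 15 + 3 + 19 + 0 + 14 + 4 + 8 = 63; the blank must be 86 − 63 = 23.
Column 5 has 23 + 22 + 16 + 17 + 19 − 3 − 7 = 87; the blank must be 86 − 87 = -1.
Row 6 has 11 + 21 + 7 + 20 − 1 + 8 + 11 = 77; the blank must be 86 − 77 = 9.
Column 8 has 8 − 20 + 24 + 0 + 9 − 9 + 52 = 64; the blank must be 86 − 64 = 22.
Row 8 has 3 − 8 − 7 + 4 − 7 + 31 + 52 = 68; the blank must be 86 − 68 = 18.
Row 3 has 19 + 12 − 4 + 5 + 16 − 3 + 22 = 67; the blank must be 86 − 67 = 19.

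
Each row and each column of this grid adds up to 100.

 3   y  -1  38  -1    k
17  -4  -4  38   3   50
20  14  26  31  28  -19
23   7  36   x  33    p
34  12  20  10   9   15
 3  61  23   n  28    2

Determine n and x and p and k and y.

Column 2: -4 + 14 + 7 + 12 + 61 = 90, so its missing entry is 100 − 90 = 10.
Row 1: 3 + 10 − 1 + 38 − 1 = 49, so its missing entry is 100 − 49 = 51.
Row 6: 3 + 61 + 23 + 28 + 2 = 117, so its missing entry is 100 − 117 = -17.
Column 4: 38 + 38 + 31 + 10 − 17 = 100, so its missing entry is 100 − 100 = 0.
Row 4: 23 + 7 + 36 + 0 + 33 = 99, so its missing entry is 100 − 99 = 1.

n = -17, x = 0, p = 1, k = 51, y = 10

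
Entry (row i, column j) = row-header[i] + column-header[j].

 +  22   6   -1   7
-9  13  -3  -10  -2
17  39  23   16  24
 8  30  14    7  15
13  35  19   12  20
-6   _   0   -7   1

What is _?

16

-6 + 22 = 16.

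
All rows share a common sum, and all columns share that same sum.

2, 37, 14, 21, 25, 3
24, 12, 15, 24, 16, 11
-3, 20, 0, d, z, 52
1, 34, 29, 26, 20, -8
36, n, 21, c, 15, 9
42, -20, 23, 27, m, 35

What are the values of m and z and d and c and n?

m = -5, z = 31, d = 2, c = 2, n = 19

Rows 1 and 2 both sum to 102, so that's the common total.
The known cells in row 6 total 107, leaving 102 − 107 = -5 for the blank.
The known cells in column 5 total 71, leaving 102 − 71 = 31 for the blank.
The known cells in row 3 total 100, leaving 102 − 100 = 2 for the blank.
The known cells in column 4 total 100, leaving 102 − 100 = 2 for the blank.
The known cells in row 5 total 83, leaving 102 − 83 = 19 for the blank.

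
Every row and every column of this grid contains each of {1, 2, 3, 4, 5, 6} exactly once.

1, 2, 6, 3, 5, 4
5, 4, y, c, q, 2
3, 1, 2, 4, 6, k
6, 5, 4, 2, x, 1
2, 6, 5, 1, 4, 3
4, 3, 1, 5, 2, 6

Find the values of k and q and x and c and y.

k = 5, q = 1, x = 3, c = 6, y = 3

For row 2, column 3: column 3 already has {1, 2, 4, 5, 6}; that leaves 3.
Cell (4,5): row 4 already has {1, 2, 4, 5, 6} → 3.
At (row 2, col 5): column 5 already has {2, 3, 4, 5, 6}, so the value is 1.
At (row 3, col 6): row 3 already has {1, 2, 3, 4, 6}, so the value is 5.
At (row 2, col 4): row 2 already has {1, 2, 3, 4, 5}, so the value is 6.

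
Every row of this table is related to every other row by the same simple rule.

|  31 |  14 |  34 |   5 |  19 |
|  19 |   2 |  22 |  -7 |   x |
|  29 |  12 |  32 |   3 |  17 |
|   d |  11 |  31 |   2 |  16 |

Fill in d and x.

The difference between any two rows is the same in every column — this is an addition table with the headers hidden.
Row 4 minus row 1 is 31 − 34 = -3, so its entry in column 1 is 31 + (-3) = 28.
Row 2 minus row 1 is 22 − 34 = -12, so its entry in column 5 is 19 + (-12) = 7.

d = 28, x = 7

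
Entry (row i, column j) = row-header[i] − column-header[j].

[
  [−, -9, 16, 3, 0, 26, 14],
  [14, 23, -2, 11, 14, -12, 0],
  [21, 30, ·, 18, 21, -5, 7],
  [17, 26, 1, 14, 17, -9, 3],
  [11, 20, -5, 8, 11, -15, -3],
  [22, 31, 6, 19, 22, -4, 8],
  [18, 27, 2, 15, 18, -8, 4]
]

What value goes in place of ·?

5

21 − 16 = 5.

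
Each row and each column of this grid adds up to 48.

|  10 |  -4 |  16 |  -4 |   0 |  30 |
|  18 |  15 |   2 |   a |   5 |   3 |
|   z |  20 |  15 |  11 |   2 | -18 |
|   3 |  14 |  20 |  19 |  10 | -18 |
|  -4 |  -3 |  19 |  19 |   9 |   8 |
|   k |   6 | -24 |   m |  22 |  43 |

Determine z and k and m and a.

Row 2 has 18 + 15 + 2 + 5 + 3 = 43; the blank must be 48 − 43 = 5.
Column 4 has -4 + 5 + 11 + 19 + 19 = 50; the blank must be 48 − 50 = -2.
Row 6 has 6 − 24 − 2 + 22 + 43 = 45; the blank must be 48 − 45 = 3.
Row 3 has 20 + 15 + 11 + 2 − 18 = 30; the blank must be 48 − 30 = 18.

z = 18, k = 3, m = -2, a = 5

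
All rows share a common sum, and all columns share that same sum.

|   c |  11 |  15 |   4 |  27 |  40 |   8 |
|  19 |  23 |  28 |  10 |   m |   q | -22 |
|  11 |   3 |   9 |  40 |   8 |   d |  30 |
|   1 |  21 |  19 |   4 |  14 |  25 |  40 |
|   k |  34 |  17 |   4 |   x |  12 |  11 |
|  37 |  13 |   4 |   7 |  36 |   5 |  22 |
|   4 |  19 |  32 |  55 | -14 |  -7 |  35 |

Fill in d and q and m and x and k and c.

d = 23, q = 26, m = 40, x = 13, k = 33, c = 19

Rows 4 and 6 both sum to 124, so that's the common total.
Row 1 has 11 + 15 + 4 + 27 + 40 + 8 = 105; the blank must be 124 − 105 = 19.
Column 1 has 19 + 19 + 11 + 1 + 37 + 4 = 91; the blank must be 124 − 91 = 33.
Row 5 has 33 + 34 + 17 + 4 + 12 + 11 = 111; the blank must be 124 − 111 = 13.
Column 5 has 27 + 8 + 14 + 13 + 36 − 14 = 84; the blank must be 124 − 84 = 40.
Row 2 has 19 + 23 + 28 + 10 + 40 − 22 = 98; the blank must be 124 − 98 = 26.
Row 3 has 11 + 3 + 9 + 40 + 8 + 30 = 101; the blank must be 124 − 101 = 23.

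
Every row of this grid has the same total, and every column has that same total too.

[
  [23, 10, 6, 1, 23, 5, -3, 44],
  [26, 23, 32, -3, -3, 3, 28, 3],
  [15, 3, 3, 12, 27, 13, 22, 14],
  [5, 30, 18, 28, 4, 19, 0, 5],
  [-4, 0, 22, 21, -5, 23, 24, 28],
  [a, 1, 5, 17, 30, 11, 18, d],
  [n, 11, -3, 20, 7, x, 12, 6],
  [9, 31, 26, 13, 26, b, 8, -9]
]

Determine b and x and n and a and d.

b = 5, x = 30, n = 26, a = 9, d = 18

Rows 1 and 2 both sum to 109, so that's the common total.
Column 8: 44 + 3 + 14 + 5 + 28 + 6 − 9 = 91, so its missing entry is 109 − 91 = 18.
Row 6: 1 + 5 + 17 + 30 + 11 + 18 + 18 = 100, so its missing entry is 109 − 100 = 9.
Column 1: 23 + 26 + 15 + 5 − 4 + 9 + 9 = 83, so its missing entry is 109 − 83 = 26.
Row 7: 26 + 11 − 3 + 20 + 7 + 12 + 6 = 79, so its missing entry is 109 − 79 = 30.
Row 8: 9 + 31 + 26 + 13 + 26 + 8 − 9 = 104, so its missing entry is 109 − 104 = 5.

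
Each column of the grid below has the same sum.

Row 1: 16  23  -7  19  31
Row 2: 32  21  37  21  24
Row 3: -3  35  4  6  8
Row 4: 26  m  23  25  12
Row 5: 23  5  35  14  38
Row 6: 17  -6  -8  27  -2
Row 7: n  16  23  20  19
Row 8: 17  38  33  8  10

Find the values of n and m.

n = 12, m = 8

Column 4 sums to 140 and so does column 5; that's the common total.
In column 1 the known cells total 128, leaving 140 − 128 = 12.
In column 2 the known cells total 132, leaving 140 − 132 = 8.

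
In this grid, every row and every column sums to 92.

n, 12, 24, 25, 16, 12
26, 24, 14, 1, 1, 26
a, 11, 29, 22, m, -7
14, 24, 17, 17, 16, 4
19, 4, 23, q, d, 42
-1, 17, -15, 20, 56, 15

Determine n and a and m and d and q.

The known cells in column 4 total 85, leaving 92 − 85 = 7 for the blank.
The known cells in row 5 total 95, leaving 92 − 95 = -3 for the blank.
The known cells in column 5 total 86, leaving 92 − 86 = 6 for the blank.
The known cells in row 1 total 89, leaving 92 − 89 = 3 for the blank.
The known cells in row 3 total 61, leaving 92 − 61 = 31 for the blank.

n = 3, a = 31, m = 6, d = -3, q = 7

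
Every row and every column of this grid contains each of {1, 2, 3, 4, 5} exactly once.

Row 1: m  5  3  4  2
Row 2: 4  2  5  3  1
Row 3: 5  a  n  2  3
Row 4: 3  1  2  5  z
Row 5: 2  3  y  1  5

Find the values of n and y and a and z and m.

At (row 3, col 2): column 2 already has {1, 2, 3, 5}, so the value is 4.
Cell (4,5): row 4 already has {1, 2, 3, 5} → 4.
Cell (1,1): row 1 already has {2, 3, 4, 5} → 1.
At (row 5, col 3): row 5 already has {1, 2, 3, 5}, so the value is 4.
At (row 3, col 3): row 3 already has {2, 3, 4, 5}, so the value is 1.

n = 1, y = 4, a = 4, z = 4, m = 1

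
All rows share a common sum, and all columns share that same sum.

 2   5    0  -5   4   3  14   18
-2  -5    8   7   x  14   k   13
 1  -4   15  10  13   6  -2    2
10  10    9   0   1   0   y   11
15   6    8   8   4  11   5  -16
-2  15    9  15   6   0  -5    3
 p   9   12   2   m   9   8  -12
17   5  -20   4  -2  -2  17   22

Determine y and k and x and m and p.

Rows 1 and 3 both sum to 41, so that's the common total.
Row 4: 10 + 10 + 9 + 0 + 1 + 0 + 11 = 41, so its missing entry is 41 − 41 = 0.
Column 1: 2 − 2 + 1 + 10 + 15 − 2 + 17 = 41, so its missing entry is 41 − 41 = 0.
Row 7: 0 + 9 + 12 + 2 + 9 + 8 − 12 = 28, so its missing entry is 41 − 28 = 13.
Column 5: 4 + 13 + 1 + 4 + 6 + 13 − 2 = 39, so its missing entry is 41 − 39 = 2.
Row 2: -2 − 5 + 8 + 7 + 2 + 14 + 13 = 37, so its missing entry is 41 − 37 = 4.

y = 0, k = 4, x = 2, m = 13, p = 0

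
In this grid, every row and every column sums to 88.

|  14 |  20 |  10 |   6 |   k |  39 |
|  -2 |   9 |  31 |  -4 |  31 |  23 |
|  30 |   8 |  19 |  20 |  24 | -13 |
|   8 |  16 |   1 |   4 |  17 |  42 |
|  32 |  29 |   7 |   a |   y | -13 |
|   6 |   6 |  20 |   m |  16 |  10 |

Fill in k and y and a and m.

The known cells in row 6 total 58, leaving 88 − 58 = 30 for the blank.
The known cells in row 1 total 89, leaving 88 − 89 = -1 for the blank.
The known cells in column 5 total 87, leaving 88 − 87 = 1 for the blank.
The known cells in row 5 total 56, leaving 88 − 56 = 32 for the blank.

k = -1, y = 1, a = 32, m = 30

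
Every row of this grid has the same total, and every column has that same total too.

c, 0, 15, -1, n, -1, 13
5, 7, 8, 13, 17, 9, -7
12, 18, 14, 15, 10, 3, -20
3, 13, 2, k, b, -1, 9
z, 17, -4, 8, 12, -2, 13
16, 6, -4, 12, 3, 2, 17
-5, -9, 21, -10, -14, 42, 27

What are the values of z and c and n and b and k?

Rows 2 and 3 both sum to 52, so that's the common total.
The known cells in row 5 total 44, leaving 52 − 44 = 8 for the blank.
The known cells in column 1 total 39, leaving 52 − 39 = 13 for the blank.
The known cells in row 1 total 39, leaving 52 − 39 = 13 for the blank.
The known cells in column 5 total 41, leaving 52 − 41 = 11 for the blank.
The known cells in row 4 total 37, leaving 52 − 37 = 15 for the blank.

z = 8, c = 13, n = 13, b = 11, k = 15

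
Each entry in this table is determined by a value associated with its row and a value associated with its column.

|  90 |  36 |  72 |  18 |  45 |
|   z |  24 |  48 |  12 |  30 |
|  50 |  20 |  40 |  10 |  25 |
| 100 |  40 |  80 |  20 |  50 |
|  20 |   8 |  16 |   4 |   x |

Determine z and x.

Each row is a constant multiple of every other row — this is a multiplication table with the headers hidden.
Row 2 is 24/36 = 2/3 times row 1, so its entry in column 1 is 90 × 2/3 = 60.
Row 5 is 8/36 = 2/9 times row 1, so its entry in column 5 is 45 × 2/9 = 10.

z = 60, x = 10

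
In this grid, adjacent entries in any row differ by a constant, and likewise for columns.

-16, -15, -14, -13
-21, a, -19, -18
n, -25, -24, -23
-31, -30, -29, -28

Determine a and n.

a = -20, n = -26

Along each row the entries change by 1 per step; down each column they change by -5.
Row 2: from -21 at column 1, stepping by 1 to column 2 gives -20.
Row 3: from -25 at column 2, stepping by 1 to column 1 gives -26.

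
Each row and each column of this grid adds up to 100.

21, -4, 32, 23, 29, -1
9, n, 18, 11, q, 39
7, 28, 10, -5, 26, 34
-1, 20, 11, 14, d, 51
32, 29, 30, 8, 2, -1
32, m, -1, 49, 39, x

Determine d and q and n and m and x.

Column 6 has -1 + 39 + 34 + 51 − 1 = 122; the blank must be 100 − 122 = -22.
Row 4 has -1 + 20 + 11 + 14 + 51 = 95; the blank must be 100 − 95 = 5.
Row 6 has 32 − 1 + 49 + 39 − 22 = 97; the blank must be 100 − 97 = 3.
Column 2 has -4 + 28 + 20 + 29 + 3 = 76; the blank must be 100 − 76 = 24.
Row 2 has 9 + 24 + 18 + 11 + 39 = 101; the blank must be 100 − 101 = -1.

d = 5, q = -1, n = 24, m = 3, x = -22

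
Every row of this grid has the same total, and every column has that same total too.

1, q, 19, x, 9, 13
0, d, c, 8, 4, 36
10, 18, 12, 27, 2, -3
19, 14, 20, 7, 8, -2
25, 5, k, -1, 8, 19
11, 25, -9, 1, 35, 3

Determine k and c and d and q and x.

Rows 3 and 4 both sum to 66, so that's the common total.
Column 4 has 8 + 27 + 7 − 1 + 1 = 42; the blank must be 66 − 42 = 24.
Row 1 has 1 + 19 + 24 + 9 + 13 = 66; the blank must be 66 − 66 = 0.
Column 2 has 0 + 18 + 14 + 5 + 25 = 62; the blank must be 66 − 62 = 4.
Row 2 has 0 + 4 + 8 + 4 + 36 = 52; the blank must be 66 − 52 = 14.
Row 5 has 25 + 5 − 1 + 8 + 19 = 56; the blank must be 66 − 56 = 10.

k = 10, c = 14, d = 4, q = 0, x = 24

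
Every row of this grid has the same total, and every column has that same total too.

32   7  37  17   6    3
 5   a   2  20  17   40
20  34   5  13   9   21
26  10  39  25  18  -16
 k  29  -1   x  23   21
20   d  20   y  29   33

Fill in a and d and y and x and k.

Rows 1 and 3 both sum to 102, so that's the common total.
Column 1 has 32 + 5 + 20 + 26 + 20 = 103; the blank must be 102 − 103 = -1.
Row 5 has -1 + 29 − 1 + 23 + 21 = 71; the blank must be 102 − 71 = 31.
Row 2 has 5 + 2 + 20 + 17 + 40 = 84; the blank must be 102 − 84 = 18.
Column 2 has 7 + 18 + 34 + 10 + 29 = 98; the blank must be 102 − 98 = 4.
Row 6 has 20 + 4 + 20 + 29 + 33 = 106; the blank must be 102 − 106 = -4.

a = 18, d = 4, y = -4, x = 31, k = -1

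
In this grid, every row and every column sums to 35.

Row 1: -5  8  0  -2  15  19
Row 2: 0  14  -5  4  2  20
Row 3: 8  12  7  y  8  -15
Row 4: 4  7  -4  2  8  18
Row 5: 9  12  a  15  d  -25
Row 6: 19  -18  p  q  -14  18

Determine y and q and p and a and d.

y = 15, q = 1, p = 29, a = 8, d = 16

Column 5 has 15 + 2 + 8 + 8 − 14 = 19; the blank must be 35 − 19 = 16.
Row 5 has 9 + 12 + 15 + 16 − 25 = 27; the blank must be 35 − 27 = 8.
Row 3 has 8 + 12 + 7 + 8 − 15 = 20; the blank must be 35 − 20 = 15.
Column 4 has -2 + 4 + 15 + 2 + 15 = 34; the blank must be 35 − 34 = 1.
Row 6 has 19 − 18 + 1 − 14 + 18 = 6; the blank must be 35 − 6 = 29.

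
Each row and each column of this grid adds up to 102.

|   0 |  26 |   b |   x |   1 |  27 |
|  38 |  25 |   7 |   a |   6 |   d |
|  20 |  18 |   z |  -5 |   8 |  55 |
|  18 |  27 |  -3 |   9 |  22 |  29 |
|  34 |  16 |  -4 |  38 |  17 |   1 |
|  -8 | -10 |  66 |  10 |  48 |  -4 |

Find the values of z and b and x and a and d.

The known cells in column 6 total 108, leaving 102 − 108 = -6 for the blank.
The known cells in row 3 total 96, leaving 102 − 96 = 6 for the blank.
The known cells in column 3 total 72, leaving 102 − 72 = 30 for the blank.
The known cells in row 1 total 84, leaving 102 − 84 = 18 for the blank.
The known cells in row 2 total 70, leaving 102 − 70 = 32 for the blank.

z = 6, b = 30, x = 18, a = 32, d = -6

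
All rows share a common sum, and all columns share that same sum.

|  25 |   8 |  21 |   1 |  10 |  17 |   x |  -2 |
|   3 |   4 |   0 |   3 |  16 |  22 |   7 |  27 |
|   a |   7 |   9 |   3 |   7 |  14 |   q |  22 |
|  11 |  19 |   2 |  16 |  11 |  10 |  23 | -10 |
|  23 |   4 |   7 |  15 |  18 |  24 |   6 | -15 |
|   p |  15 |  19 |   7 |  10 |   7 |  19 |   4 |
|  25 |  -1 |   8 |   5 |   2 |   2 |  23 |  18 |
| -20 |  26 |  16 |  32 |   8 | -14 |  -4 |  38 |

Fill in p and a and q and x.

p = 1, a = 14, q = 6, x = 2

Rows 2 and 4 both sum to 82, so that's the common total.
Row 6 has 15 + 19 + 7 + 10 + 7 + 19 + 4 = 81; the blank must be 82 − 81 = 1.
Column 1 has 25 + 3 + 11 + 23 + 1 + 25 − 20 = 68; the blank must be 82 − 68 = 14.
Row 3 has 14 + 7 + 9 + 3 + 7 + 14 + 22 = 76; the blank must be 82 − 76 = 6.
Row 1 has 25 + 8 + 21 + 1 + 10 + 17 − 2 = 80; the blank must be 82 − 80 = 2.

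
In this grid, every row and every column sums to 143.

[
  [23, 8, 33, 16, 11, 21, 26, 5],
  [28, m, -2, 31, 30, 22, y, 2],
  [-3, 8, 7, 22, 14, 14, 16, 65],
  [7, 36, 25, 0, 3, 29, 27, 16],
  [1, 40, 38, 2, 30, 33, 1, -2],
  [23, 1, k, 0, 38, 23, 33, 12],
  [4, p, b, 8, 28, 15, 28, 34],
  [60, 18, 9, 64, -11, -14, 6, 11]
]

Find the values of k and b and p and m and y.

k = 13, b = 20, p = 6, m = 26, y = 6

Column 7: 26 + 16 + 27 + 1 + 33 + 28 + 6 = 137, so its missing entry is 143 − 137 = 6.
Row 2: 28 − 2 + 31 + 30 + 22 + 6 + 2 = 117, so its missing entry is 143 − 117 = 26.
Column 2: 8 + 26 + 8 + 36 + 40 + 1 + 18 = 137, so its missing entry is 143 − 137 = 6.
Row 7: 4 + 6 + 8 + 28 + 15 + 28 + 34 = 123, so its missing entry is 143 − 123 = 20.
Row 6: 23 + 1 + 0 + 38 + 23 + 33 + 12 = 130, so its missing entry is 143 − 130 = 13.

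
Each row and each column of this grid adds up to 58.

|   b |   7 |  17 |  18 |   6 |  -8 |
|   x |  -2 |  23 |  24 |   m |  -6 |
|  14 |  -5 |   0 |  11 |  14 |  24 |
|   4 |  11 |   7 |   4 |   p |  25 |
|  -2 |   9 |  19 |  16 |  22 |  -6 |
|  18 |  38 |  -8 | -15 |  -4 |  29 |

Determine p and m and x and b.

The known cells in row 4 total 51, leaving 58 − 51 = 7 for the blank.
The known cells in column 5 total 45, leaving 58 − 45 = 13 for the blank.
The known cells in row 2 total 52, leaving 58 − 52 = 6 for the blank.
The known cells in row 1 total 40, leaving 58 − 40 = 18 for the blank.

p = 7, m = 13, x = 6, b = 18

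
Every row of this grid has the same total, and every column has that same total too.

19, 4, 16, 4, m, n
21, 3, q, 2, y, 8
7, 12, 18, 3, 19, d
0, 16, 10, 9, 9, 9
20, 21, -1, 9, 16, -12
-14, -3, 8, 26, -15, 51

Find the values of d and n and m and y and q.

d = -6, n = 3, m = 7, y = 17, q = 2

Rows 4 and 5 both sum to 53, so that's the common total.
The known cells in column 3 total 51, leaving 53 − 51 = 2 for the blank.
The known cells in row 2 total 36, leaving 53 − 36 = 17 for the blank.
The known cells in column 5 total 46, leaving 53 − 46 = 7 for the blank.
The known cells in row 1 total 50, leaving 53 − 50 = 3 for the blank.
The known cells in row 3 total 59, leaving 53 − 59 = -6 for the blank.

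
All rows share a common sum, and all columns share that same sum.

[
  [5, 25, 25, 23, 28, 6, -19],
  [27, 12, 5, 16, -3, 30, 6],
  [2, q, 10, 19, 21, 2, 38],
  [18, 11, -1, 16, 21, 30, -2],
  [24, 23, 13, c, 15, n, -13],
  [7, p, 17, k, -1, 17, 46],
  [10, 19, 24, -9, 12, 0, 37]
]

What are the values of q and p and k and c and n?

Rows 1 and 2 both sum to 93, so that's the common total.
Row 3: 2 + 10 + 19 + 21 + 2 + 38 = 92, so its missing entry is 93 − 92 = 1.
Column 2: 25 + 12 + 1 + 11 + 23 + 19 = 91, so its missing entry is 93 − 91 = 2.
Column 6: 6 + 30 + 2 + 30 + 17 + 0 = 85, so its missing entry is 93 − 85 = 8.
Row 5: 24 + 23 + 13 + 15 + 8 − 13 = 70, so its missing entry is 93 − 70 = 23.
Row 6: 7 + 2 + 17 − 1 + 17 + 46 = 88, so its missing entry is 93 − 88 = 5.

q = 1, p = 2, k = 5, c = 23, n = 8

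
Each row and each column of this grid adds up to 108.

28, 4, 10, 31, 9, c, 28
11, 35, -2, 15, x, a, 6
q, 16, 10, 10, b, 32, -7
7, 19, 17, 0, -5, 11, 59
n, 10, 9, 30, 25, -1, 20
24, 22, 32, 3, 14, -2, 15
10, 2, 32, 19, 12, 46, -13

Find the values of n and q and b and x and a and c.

n = 15, q = 13, b = 34, x = 19, a = 24, c = -2

Row 5: 10 + 9 + 30 + 25 − 1 + 20 = 93, so its missing entry is 108 − 93 = 15.
Column 1: 28 + 11 + 7 + 15 + 24 + 10 = 95, so its missing entry is 108 − 95 = 13.
Row 3: 13 + 16 + 10 + 10 + 32 − 7 = 74, so its missing entry is 108 − 74 = 34.
Column 5: 9 + 34 − 5 + 25 + 14 + 12 = 89, so its missing entry is 108 − 89 = 19.
Row 2: 11 + 35 − 2 + 15 + 19 + 6 = 84, so its missing entry is 108 − 84 = 24.
Row 1: 28 + 4 + 10 + 31 + 9 + 28 = 110, so its missing entry is 108 − 110 = -2.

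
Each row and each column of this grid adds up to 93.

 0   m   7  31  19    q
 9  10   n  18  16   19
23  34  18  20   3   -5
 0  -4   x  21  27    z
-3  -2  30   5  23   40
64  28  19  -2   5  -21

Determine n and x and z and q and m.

n = 21, x = -2, z = 51, q = 9, m = 27

Column 2 has 10 + 34 − 4 − 2 + 28 = 66; the blank must be 93 − 66 = 27.
Row 2 has 9 + 10 + 18 + 16 + 19 = 72; the blank must be 93 − 72 = 21.
Row 1 has 0 + 27 + 7 + 31 + 19 = 84; the blank must be 93 − 84 = 9.
Column 3 has 7 + 21 + 18 + 30 + 19 = 95; the blank must be 93 − 95 = -2.
Row 4 has 0 − 4 − 2 + 21 + 27 = 42; the blank must be 93 − 42 = 51.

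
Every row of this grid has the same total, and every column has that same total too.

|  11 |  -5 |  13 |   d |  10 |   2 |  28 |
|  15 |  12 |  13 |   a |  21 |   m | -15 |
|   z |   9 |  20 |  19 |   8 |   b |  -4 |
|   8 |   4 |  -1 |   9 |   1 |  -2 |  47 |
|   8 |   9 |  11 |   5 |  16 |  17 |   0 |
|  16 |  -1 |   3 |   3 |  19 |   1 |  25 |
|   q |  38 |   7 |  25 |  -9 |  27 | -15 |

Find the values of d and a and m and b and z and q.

d = 7, a = -2, m = 22, b = -1, z = 15, q = -7

Rows 4 and 5 both sum to 66, so that's the common total.
The known cells in row 1 total 59, leaving 66 − 59 = 7 for the blank.
The known cells in row 7 total 73, leaving 66 − 73 = -7 for the blank.
The known cells in column 1 total 51, leaving 66 − 51 = 15 for the blank.
The known cells in row 3 total 67, leaving 66 − 67 = -1 for the blank.
The known cells in column 6 total 44, leaving 66 − 44 = 22 for the blank.
The known cells in row 2 total 68, leaving 66 − 68 = -2 for the blank.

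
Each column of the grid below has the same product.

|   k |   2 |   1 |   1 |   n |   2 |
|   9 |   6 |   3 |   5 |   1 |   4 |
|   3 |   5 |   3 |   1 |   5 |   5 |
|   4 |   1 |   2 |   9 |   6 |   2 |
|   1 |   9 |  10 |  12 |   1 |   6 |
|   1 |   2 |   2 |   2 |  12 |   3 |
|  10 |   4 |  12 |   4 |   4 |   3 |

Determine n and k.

n = 3, k = 4

Columns 4 and 6 each multiply to 4320, so every column has product 4320.
Column 5: 1×5×6×1×12×4 = 1440, so the missing entry is 4320 ÷ 1440 = 3.
Column 1: 9×3×4×1×1×10 = 1080, so the missing entry is 4320 ÷ 1080 = 4.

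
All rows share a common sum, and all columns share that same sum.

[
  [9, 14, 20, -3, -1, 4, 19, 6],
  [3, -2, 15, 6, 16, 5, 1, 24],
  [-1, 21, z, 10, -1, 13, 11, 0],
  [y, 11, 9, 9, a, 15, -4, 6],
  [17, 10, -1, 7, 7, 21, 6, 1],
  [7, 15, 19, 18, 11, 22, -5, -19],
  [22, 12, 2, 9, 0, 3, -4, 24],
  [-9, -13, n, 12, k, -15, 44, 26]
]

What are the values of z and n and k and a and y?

z = 15, n = -11, k = 34, a = 2, y = 20

Rows 1 and 2 both sum to 68, so that's the common total.
Column 1: 9 + 3 − 1 + 17 + 7 + 22 − 9 = 48, so its missing entry is 68 − 48 = 20.
Row 4: 20 + 11 + 9 + 9 + 15 − 4 + 6 = 66, so its missing entry is 68 − 66 = 2.
Column 5: -1 + 16 − 1 + 2 + 7 + 11 + 0 = 34, so its missing entry is 68 − 34 = 34.
Row 8: -9 − 13 + 12 + 34 − 15 + 44 + 26 = 79, so its missing entry is 68 − 79 = -11.
Row 3: -1 + 21 + 10 − 1 + 13 + 11 + 0 = 53, so its missing entry is 68 − 53 = 15.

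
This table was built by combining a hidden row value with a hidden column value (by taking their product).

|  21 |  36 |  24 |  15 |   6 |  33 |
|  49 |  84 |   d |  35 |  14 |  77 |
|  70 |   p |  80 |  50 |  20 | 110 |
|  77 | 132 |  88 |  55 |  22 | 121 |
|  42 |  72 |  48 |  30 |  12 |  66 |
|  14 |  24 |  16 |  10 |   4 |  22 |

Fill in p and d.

p = 120, d = 56

Each row is a constant multiple of every other row — this is a multiplication table with the headers hidden.
Row 3 is 110/33 = 10/3 times row 1, so its entry in column 2 is 36 × 10/3 = 120.
Row 2 is 77/33 = 7/3 times row 1, so its entry in column 3 is 24 × 7/3 = 56.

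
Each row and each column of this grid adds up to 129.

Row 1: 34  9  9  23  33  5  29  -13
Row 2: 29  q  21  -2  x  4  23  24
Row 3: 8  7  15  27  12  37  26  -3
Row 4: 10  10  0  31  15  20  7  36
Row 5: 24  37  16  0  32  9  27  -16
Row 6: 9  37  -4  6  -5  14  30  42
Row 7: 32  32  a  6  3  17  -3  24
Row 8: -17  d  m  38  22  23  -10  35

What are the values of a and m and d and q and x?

a = 18, m = 54, d = -16, q = 13, x = 17

Row 7 has 32 + 32 + 6 + 3 + 17 − 3 + 24 = 111; the blank must be 129 − 111 = 18.
Column 5 has 33 + 12 + 15 + 32 − 5 + 3 + 22 = 112; the blank must be 129 − 112 = 17.
Row 2 has 29 + 21 − 2 + 17 + 4 + 23 + 24 = 116; the blank must be 129 − 116 = 13.
Column 2 has 9 + 13 + 7 + 10 + 37 + 37 + 32 = 145; the blank must be 129 − 145 = -16.
Row 8 has -17 − 16 + 38 + 22 + 23 − 10 + 35 = 75; the blank must be 129 − 75 = 54.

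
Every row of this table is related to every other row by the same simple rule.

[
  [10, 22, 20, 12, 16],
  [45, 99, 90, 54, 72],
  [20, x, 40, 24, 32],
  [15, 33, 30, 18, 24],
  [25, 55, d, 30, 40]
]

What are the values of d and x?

d = 50, x = 44

Each row is a constant multiple of every other row — this is a multiplication table with the headers hidden.
Row 5 is 40/16 = 5/2 times row 1, so its entry in column 3 is 20 × 5/2 = 50.
Row 3 is 32/16 = 2/1 times row 1, so its entry in column 2 is 22 × 2/1 = 44.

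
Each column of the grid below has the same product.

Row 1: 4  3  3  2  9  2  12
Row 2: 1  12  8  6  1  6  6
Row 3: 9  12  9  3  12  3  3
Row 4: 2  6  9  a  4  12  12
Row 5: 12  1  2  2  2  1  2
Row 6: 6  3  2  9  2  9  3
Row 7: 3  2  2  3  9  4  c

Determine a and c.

Columns 2 and 5 each multiply to 15552, so every column has product 15552.
Column 4: 2×6×3×2×9×3 = 1944, so the missing entry is 15552 ÷ 1944 = 8.
Column 7: 12×6×3×12×2×3 = 15552, so the missing entry is 15552 ÷ 15552 = 1.

a = 8, c = 1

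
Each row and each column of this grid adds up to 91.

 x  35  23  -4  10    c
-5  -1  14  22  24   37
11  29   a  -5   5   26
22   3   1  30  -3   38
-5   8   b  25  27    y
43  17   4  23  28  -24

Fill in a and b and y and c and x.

a = 25, b = 24, y = 12, c = 2, x = 25

Column 1: -5 + 11 + 22 − 5 + 43 = 66, so its missing entry is 91 − 66 = 25.
Row 1: 25 + 35 + 23 − 4 + 10 = 89, so its missing entry is 91 − 89 = 2.
Column 6: 2 + 37 + 26 + 38 − 24 = 79, so its missing entry is 91 − 79 = 12.
Row 5: -5 + 8 + 25 + 27 + 12 = 67, so its missing entry is 91 − 67 = 24.
Row 3: 11 + 29 − 5 + 5 + 26 = 66, so its missing entry is 91 − 66 = 25.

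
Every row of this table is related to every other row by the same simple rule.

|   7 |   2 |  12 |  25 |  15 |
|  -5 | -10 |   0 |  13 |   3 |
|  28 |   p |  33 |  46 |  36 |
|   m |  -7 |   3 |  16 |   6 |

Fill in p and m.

The difference between any two rows is the same in every column — this is an addition table with the headers hidden.
Row 3 minus row 1 is 33 − 12 = 21, so its entry in column 2 is 2 + 21 = 23.
Row 4 minus row 1 is 3 − 12 = -9, so its entry in column 1 is 7 + (-9) = -2.

p = 23, m = -2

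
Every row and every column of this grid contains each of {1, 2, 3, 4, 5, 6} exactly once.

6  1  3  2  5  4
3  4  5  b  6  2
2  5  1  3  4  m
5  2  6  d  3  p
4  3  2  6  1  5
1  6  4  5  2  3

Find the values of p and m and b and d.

Cell (3,6): row 3 already has {1, 2, 3, 4, 5} → 6.
Cell (2,4): row 2 already has {2, 3, 4, 5, 6} → 1.
For row 4, column 4: column 4 already has {1, 2, 3, 5, 6}; that leaves 4.
At (row 4, col 6): row 4 already has {2, 3, 4, 5, 6}, so the value is 1.

p = 1, m = 6, b = 1, d = 4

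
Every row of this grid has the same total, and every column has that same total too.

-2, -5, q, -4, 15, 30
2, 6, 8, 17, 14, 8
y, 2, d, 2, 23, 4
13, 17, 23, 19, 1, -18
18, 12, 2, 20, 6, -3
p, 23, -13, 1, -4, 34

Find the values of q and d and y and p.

q = 21, d = 14, y = 10, p = 14

Rows 2 and 4 both sum to 55, so that's the common total.
Row 1: -2 − 5 − 4 + 15 + 30 = 34, so its missing entry is 55 − 34 = 21.
Row 6: 23 − 13 + 1 − 4 + 34 = 41, so its missing entry is 55 − 41 = 14.
Column 1: -2 + 2 + 13 + 18 + 14 = 45, so its missing entry is 55 − 45 = 10.
Row 3: 10 + 2 + 2 + 23 + 4 = 41, so its missing entry is 55 − 41 = 14.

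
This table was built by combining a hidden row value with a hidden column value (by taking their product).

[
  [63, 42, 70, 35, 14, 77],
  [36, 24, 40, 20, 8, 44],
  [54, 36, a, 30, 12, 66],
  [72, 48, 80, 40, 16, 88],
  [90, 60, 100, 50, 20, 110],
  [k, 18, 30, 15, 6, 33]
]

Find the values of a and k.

a = 60, k = 27

Each row is a constant multiple of every other row — this is a multiplication table with the headers hidden.
Row 3 is 66/77 = 6/7 times row 1, so its entry in column 3 is 70 × 6/7 = 60.
Row 6 is 33/77 = 3/7 times row 1, so its entry in column 1 is 63 × 3/7 = 27.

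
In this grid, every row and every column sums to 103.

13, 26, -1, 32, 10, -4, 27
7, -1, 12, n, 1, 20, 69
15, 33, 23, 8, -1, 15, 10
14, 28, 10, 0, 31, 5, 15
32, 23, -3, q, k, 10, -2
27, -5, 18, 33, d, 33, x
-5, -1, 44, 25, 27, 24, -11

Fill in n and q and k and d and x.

n = -5, q = 10, k = 33, d = 2, x = -5

The known cells in column 7 total 108, leaving 103 − 108 = -5 for the blank.
The known cells in row 6 total 101, leaving 103 − 101 = 2 for the blank.
The known cells in column 5 total 70, leaving 103 − 70 = 33 for the blank.
The known cells in row 5 total 93, leaving 103 − 93 = 10 for the blank.
The known cells in row 2 total 108, leaving 103 − 108 = -5 for the blank.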